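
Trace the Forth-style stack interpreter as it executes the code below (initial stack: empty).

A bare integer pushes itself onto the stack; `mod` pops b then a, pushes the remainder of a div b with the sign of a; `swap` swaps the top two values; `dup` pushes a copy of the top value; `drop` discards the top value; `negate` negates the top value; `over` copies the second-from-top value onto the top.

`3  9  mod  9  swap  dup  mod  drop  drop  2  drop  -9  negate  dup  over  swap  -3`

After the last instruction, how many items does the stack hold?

4

3      → [3]
9      → [3, 9]
mod    → [3]
9      → [3, 9]
swap   → [9, 3]
dup    → [9, 3, 3]
mod    → [9, 0]
drop   → [9]
drop   → []
2      → [2]
drop   → []
-9     → [-9]
negate → [9]
dup    → [9, 9]
over   → [9, 9, 9]
swap   → [9, 9, 9]
-3     → [9, 9, 9, -3]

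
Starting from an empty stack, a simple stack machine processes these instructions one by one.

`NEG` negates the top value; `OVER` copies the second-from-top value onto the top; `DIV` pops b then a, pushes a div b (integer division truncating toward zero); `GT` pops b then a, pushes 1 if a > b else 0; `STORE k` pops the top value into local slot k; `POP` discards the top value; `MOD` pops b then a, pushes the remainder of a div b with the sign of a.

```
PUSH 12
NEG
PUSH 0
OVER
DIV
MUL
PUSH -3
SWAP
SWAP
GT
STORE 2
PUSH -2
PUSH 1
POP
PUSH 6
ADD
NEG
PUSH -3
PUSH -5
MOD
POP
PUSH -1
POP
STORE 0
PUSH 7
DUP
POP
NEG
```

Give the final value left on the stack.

PUSH 12 : [12]
NEG     : [-12]
PUSH 0  : [-12, 0]
OVER    : [-12, 0, -12]
DIV     : [-12, 0]
MUL     : [0]
PUSH -3 : [0, -3]
SWAP    : [-3, 0]
SWAP    : [0, -3]
GT      : [1]
STORE 2 : []
PUSH -2 : [-2]
PUSH 1  : [-2, 1]
POP     : [-2]
PUSH 6  : [-2, 6]
ADD     : [4]
NEG     : [-4]
PUSH -3 : [-4, -3]
PUSH -5 : [-4, -3, -5]
MOD     : [-4, -3]
POP     : [-4]
PUSH -1 : [-4, -1]
POP     : [-4]
STORE 0 : []
PUSH 7  : [7]
DUP     : [7, 7]
POP     : [7]
NEG     : [-7]

-7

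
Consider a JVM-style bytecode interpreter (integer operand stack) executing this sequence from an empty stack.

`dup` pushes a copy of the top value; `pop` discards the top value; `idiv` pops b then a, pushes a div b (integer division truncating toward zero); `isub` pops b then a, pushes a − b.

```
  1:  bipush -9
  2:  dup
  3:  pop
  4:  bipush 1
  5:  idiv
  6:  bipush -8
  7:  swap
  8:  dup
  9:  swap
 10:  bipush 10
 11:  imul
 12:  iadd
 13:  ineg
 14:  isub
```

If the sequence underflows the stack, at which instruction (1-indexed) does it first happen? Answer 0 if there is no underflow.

0

bipush -9  -9
dup        -9 -9
pop        -9
bipush 1   -9 1
idiv       -9
bipush -8  -9 -8
swap       -8 -9
dup        -8 -9 -9
swap       -8 -9 -9
bipush 10  -8 -9 -9 10
imul       -8 -9 -90
iadd       -8 -99
ineg       -8 99
isub       -107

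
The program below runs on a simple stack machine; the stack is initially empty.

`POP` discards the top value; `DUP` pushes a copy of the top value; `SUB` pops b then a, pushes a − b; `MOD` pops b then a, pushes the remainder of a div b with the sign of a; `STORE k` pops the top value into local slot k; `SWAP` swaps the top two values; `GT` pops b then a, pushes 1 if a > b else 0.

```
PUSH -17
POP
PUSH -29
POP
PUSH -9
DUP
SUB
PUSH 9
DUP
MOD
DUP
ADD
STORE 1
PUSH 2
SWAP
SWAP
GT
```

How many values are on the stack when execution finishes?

1

PUSH -17 -> -17
POP      -> (empty)
PUSH -29 -> -29
POP      -> (empty)
PUSH -9  -> -9
DUP      -> -9 -9
SUB      -> 0
PUSH 9   -> 0 9
DUP      -> 0 9 9
MOD      -> 0 0
DUP      -> 0 0 0
ADD      -> 0 0
STORE 1  -> 0
PUSH 2   -> 0 2
SWAP     -> 2 0
SWAP     -> 0 2
GT       -> 0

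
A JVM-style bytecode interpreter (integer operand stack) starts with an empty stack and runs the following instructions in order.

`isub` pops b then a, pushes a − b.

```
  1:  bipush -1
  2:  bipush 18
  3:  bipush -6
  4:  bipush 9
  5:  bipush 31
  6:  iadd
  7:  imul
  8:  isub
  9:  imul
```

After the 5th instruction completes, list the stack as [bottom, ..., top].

[-1, 18, -6, 9, 31]

bipush -1 → [-1]
bipush 18 → [-1, 18]
bipush -6 → [-1, 18, -6]
bipush 9  → [-1, 18, -6, 9]
bipush 31 → [-1, 18, -6, 9, 31]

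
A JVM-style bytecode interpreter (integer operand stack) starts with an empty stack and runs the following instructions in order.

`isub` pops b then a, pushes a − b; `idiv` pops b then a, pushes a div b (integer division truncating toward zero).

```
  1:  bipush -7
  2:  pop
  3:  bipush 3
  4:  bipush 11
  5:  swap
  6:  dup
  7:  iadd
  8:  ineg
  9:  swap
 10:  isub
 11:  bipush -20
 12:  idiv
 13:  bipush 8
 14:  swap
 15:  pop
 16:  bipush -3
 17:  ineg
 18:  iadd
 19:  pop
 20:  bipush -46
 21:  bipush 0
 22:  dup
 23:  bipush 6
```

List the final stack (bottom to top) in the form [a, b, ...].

bipush -7  → [-7]
pop        → []
bipush 3   → [3]
bipush 11  → [3, 11]
swap       → [11, 3]
dup        → [11, 3, 3]
iadd       → [11, 6]
ineg       → [11, -6]
swap       → [-6, 11]
isub       → [-17]
bipush -20 → [-17, -20]
idiv       → [0]
bipush 8   → [0, 8]
swap       → [8, 0]
pop        → [8]
bipush -3  → [8, -3]
ineg       → [8, 3]
iadd       → [11]
pop        → []
bipush -46 → [-46]
bipush 0   → [-46, 0]
dup        → [-46, 0, 0]
bipush 6   → [-46, 0, 0, 6]

[-46, 0, 0, 6]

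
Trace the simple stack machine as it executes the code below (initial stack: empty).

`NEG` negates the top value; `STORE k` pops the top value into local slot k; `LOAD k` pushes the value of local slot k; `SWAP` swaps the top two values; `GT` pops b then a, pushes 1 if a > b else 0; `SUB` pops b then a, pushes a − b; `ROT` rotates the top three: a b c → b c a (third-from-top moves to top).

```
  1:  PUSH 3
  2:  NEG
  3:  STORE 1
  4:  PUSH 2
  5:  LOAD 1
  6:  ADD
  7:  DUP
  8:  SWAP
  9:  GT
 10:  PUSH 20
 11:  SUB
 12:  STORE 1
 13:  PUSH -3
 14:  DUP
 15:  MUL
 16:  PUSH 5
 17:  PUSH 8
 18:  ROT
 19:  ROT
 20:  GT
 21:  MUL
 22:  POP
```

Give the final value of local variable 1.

-20

PUSH 3   3
NEG      -3
STORE 1  (empty)
PUSH 2   2
LOAD 1   2 -3
ADD      -1
DUP      -1 -1
SWAP     -1 -1
GT       0
PUSH 20  0 20
SUB      -20
STORE 1  (empty)
PUSH -3  -3
DUP      -3 -3
MUL      9
PUSH 5   9 5
PUSH 8   9 5 8
ROT      5 8 9
ROT      8 9 5
GT       8 1
MUL      8
POP      (empty)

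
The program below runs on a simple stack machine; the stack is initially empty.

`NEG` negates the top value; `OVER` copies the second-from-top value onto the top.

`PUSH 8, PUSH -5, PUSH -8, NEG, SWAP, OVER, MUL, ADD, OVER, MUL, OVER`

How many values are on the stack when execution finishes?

3

PUSH 8  -> [8]
PUSH -5 -> [8, -5]
PUSH -8 -> [8, -5, -8]
NEG     -> [8, -5, 8]
SWAP    -> [8, 8, -5]
OVER    -> [8, 8, -5, 8]
MUL     -> [8, 8, -40]
ADD     -> [8, -32]
OVER    -> [8, -32, 8]
MUL     -> [8, -256]
OVER    -> [8, -256, 8]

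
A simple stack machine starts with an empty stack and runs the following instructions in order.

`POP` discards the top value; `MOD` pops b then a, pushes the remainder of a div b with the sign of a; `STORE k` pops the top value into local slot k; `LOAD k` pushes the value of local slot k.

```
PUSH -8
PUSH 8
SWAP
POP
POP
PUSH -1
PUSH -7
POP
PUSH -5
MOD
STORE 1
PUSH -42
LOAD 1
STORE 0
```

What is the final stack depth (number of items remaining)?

1

PUSH -8  : [-8]
PUSH 8   : [-8, 8]
SWAP     : [8, -8]
POP      : [8]
POP      : []
PUSH -1  : [-1]
PUSH -7  : [-1, -7]
POP      : [-1]
PUSH -5  : [-1, -5]
MOD      : [-1]
STORE 1  : []
PUSH -42 : [-42]
LOAD 1   : [-42, -1]
STORE 0  : [-42]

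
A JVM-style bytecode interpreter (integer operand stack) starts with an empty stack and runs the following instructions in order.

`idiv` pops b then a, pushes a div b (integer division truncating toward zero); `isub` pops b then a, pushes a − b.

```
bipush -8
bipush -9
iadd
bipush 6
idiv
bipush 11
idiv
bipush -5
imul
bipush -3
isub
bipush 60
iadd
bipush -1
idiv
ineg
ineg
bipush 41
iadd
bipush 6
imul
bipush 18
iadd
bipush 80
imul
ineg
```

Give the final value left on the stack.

bipush -8 : [-8]
bipush -9 : [-8, -9]
iadd      : [-17]
bipush 6  : [-17, 6]
idiv      : [-2]
bipush 11 : [-2, 11]
idiv      : [0]
bipush -5 : [0, -5]
imul      : [0]
bipush -3 : [0, -3]
isub      : [3]
bipush 60 : [3, 60]
iadd      : [63]
bipush -1 : [63, -1]
idiv      : [-63]
ineg      : [63]
ineg      : [-63]
bipush 41 : [-63, 41]
iadd      : [-22]
bipush 6  : [-22, 6]
imul      : [-132]
bipush 18 : [-132, 18]
iadd      : [-114]
bipush 80 : [-114, 80]
imul      : [-9120]
ineg      : [9120]

9120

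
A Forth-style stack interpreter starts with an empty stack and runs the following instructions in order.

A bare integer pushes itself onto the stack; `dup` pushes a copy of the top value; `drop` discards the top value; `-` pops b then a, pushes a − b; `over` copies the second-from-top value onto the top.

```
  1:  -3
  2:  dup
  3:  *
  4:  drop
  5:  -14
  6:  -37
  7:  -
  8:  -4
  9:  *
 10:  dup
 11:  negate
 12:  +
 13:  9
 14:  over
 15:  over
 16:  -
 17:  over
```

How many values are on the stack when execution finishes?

-3     -> -3
dup    -> -3 -3
*      -> 9
drop   -> (empty)
-14    -> -14
-37    -> -14 -37
-      -> 23
-4     -> 23 -4
*      -> -92
dup    -> -92 -92
negate -> -92 92
+      -> 0
9      -> 0 9
over   -> 0 9 0
over   -> 0 9 0 9
-      -> 0 9 -9
over   -> 0 9 -9 9

4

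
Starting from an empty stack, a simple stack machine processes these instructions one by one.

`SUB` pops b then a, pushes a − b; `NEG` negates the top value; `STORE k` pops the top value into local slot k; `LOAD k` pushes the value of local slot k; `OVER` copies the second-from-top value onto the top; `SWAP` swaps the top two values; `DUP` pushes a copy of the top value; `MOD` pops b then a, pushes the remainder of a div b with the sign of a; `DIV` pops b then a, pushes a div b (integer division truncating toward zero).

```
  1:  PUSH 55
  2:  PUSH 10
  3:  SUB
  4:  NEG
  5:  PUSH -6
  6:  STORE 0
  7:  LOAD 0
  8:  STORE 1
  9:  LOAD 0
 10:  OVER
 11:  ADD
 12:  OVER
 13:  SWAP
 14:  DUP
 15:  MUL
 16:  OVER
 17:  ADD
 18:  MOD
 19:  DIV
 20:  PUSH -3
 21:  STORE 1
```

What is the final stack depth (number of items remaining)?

PUSH 55 : [55]
PUSH 10 : [55, 10]
SUB     : [45]
NEG     : [-45]
PUSH -6 : [-45, -6]
STORE 0 : [-45]
LOAD 0  : [-45, -6]
STORE 1 : [-45]
LOAD 0  : [-45, -6]
OVER    : [-45, -6, -45]
ADD     : [-45, -51]
OVER    : [-45, -51, -45]
SWAP    : [-45, -45, -51]
DUP     : [-45, -45, -51, -51]
MUL     : [-45, -45, 2601]
OVER    : [-45, -45, 2601, -45]
ADD     : [-45, -45, 2556]
MOD     : [-45, -45]
DIV     : [1]
PUSH -3 : [1, -3]
STORE 1 : [1]

1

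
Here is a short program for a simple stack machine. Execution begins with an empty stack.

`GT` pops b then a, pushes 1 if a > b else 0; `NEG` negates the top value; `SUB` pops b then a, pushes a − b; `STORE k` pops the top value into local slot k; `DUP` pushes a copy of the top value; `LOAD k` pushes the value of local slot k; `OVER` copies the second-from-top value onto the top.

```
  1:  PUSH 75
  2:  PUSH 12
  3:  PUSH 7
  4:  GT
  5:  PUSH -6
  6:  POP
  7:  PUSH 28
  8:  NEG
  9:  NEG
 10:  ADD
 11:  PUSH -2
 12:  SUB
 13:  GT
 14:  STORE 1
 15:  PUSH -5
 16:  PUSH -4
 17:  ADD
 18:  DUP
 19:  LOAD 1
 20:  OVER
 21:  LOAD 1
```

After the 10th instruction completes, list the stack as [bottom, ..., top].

[75, 29]

PUSH 75 → [75]
PUSH 12 → [75, 12]
PUSH 7  → [75, 12, 7]
GT      → [75, 1]
PUSH -6 → [75, 1, -6]
POP     → [75, 1]
PUSH 28 → [75, 1, 28]
NEG     → [75, 1, -28]
NEG     → [75, 1, 28]
ADD     → [75, 29]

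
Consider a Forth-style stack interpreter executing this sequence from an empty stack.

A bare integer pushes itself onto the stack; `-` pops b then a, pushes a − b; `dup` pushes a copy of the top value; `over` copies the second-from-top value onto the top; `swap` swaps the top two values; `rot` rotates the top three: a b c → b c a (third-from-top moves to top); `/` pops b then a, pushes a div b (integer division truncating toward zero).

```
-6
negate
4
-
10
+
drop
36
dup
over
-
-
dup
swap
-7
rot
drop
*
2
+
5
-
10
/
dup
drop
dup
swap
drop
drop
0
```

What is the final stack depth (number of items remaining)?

-6     -> -6
negate -> 6
4      -> 6 4
-      -> 2
10     -> 2 10
+      -> 12
drop   -> (empty)
36     -> 36
dup    -> 36 36
over   -> 36 36 36
-      -> 36 0
-      -> 36
dup    -> 36 36
swap   -> 36 36
-7     -> 36 36 -7
rot    -> 36 -7 36
drop   -> 36 -7
*      -> -252
2      -> -252 2
+      -> -250
5      -> -250 5
-      -> -255
10     -> -255 10
/      -> -25
dup    -> -25 -25
drop   -> -25
dup    -> -25 -25
swap   -> -25 -25
drop   -> -25
drop   -> (empty)
0      -> 0

1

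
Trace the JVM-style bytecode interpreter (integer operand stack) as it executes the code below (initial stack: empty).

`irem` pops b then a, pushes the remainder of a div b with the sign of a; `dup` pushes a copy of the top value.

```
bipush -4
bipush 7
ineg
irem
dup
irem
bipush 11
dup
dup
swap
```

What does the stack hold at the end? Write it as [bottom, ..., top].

bipush -4 → [-4]
bipush 7  → [-4, 7]
ineg      → [-4, -7]
irem      → [-4]
dup       → [-4, -4]
irem      → [0]
bipush 11 → [0, 11]
dup       → [0, 11, 11]
dup       → [0, 11, 11, 11]
swap      → [0, 11, 11, 11]

[0, 11, 11, 11]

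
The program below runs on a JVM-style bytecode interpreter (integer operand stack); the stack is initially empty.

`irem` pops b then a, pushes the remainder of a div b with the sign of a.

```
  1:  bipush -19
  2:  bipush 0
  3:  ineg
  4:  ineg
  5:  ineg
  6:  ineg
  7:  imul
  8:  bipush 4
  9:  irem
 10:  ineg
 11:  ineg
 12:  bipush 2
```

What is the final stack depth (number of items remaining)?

bipush -19 : [-19]
bipush 0   : [-19, 0]
ineg       : [-19, 0]
ineg       : [-19, 0]
ineg       : [-19, 0]
ineg       : [-19, 0]
imul       : [0]
bipush 4   : [0, 4]
irem       : [0]
ineg       : [0]
ineg       : [0]
bipush 2   : [0, 2]

2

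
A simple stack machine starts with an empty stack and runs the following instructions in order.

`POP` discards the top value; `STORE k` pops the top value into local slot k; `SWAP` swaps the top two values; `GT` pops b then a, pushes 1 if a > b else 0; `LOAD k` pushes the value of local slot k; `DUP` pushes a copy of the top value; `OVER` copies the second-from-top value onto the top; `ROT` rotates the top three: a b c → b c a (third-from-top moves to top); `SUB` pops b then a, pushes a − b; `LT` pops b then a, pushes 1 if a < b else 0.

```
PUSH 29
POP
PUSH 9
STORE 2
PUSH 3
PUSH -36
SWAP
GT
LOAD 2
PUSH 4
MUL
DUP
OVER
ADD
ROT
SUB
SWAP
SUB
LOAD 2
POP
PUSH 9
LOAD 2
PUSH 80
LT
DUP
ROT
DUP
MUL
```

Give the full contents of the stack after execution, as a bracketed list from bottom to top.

[36, 1, 1, 81]

PUSH 29   [29]
POP       []
PUSH 9    [9]
STORE 2   []
PUSH 3    [3]
PUSH -36  [3, -36]
SWAP      [-36, 3]
GT        [0]
LOAD 2    [0, 9]
PUSH 4    [0, 9, 4]
MUL       [0, 36]
DUP       [0, 36, 36]
OVER      [0, 36, 36, 36]
ADD       [0, 36, 72]
ROT       [36, 72, 0]
SUB       [36, 72]
SWAP      [72, 36]
SUB       [36]
LOAD 2    [36, 9]
POP       [36]
PUSH 9    [36, 9]
LOAD 2    [36, 9, 9]
PUSH 80   [36, 9, 9, 80]
LT        [36, 9, 1]
DUP       [36, 9, 1, 1]
ROT       [36, 1, 1, 9]
DUP       [36, 1, 1, 9, 9]
MUL       [36, 1, 1, 81]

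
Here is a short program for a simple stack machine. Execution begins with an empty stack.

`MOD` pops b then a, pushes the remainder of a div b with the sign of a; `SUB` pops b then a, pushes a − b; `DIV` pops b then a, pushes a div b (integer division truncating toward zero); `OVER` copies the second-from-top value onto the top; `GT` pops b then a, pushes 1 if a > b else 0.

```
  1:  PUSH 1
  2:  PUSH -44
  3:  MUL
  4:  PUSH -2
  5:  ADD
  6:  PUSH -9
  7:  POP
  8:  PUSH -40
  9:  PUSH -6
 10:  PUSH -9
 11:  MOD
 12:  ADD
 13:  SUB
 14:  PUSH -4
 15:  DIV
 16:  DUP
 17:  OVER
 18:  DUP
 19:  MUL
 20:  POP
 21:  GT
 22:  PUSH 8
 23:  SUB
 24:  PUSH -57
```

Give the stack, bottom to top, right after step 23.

[-8]

PUSH 1   -> 1
PUSH -44 -> 1 -44
MUL      -> -44
PUSH -2  -> -44 -2
ADD      -> -46
PUSH -9  -> -46 -9
POP      -> -46
PUSH -40 -> -46 -40
PUSH -6  -> -46 -40 -6
PUSH -9  -> -46 -40 -6 -9
MOD      -> -46 -40 -6
ADD      -> -46 -46
SUB      -> 0
PUSH -4  -> 0 -4
DIV      -> 0
DUP      -> 0 0
OVER     -> 0 0 0
DUP      -> 0 0 0 0
MUL      -> 0 0 0
POP      -> 0 0
GT       -> 0
PUSH 8   -> 0 8
SUB      -> -8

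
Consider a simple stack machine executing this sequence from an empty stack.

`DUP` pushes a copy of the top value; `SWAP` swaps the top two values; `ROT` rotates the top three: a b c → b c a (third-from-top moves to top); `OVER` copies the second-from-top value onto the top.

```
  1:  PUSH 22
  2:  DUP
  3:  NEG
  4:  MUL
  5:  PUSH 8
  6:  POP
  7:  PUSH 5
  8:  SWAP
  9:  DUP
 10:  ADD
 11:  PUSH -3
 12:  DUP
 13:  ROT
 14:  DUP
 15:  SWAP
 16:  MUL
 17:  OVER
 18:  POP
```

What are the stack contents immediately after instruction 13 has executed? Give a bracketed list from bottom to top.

[5, -3, -3, -968]

PUSH 22 -> 22
DUP     -> 22 22
NEG     -> 22 -22
MUL     -> -484
PUSH 8  -> -484 8
POP     -> -484
PUSH 5  -> -484 5
SWAP    -> 5 -484
DUP     -> 5 -484 -484
ADD     -> 5 -968
PUSH -3 -> 5 -968 -3
DUP     -> 5 -968 -3 -3
ROT     -> 5 -3 -3 -968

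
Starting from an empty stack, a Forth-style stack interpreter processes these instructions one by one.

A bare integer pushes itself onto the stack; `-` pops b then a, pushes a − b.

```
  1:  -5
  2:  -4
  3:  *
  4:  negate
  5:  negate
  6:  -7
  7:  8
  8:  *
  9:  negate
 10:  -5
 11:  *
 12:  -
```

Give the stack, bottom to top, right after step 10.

[20, 56, -5]

-5     : -5
-4     : -5 -4
*      : 20
negate : -20
negate : 20
-7     : 20 -7
8      : 20 -7 8
*      : 20 -56
negate : 20 56
-5     : 20 56 -5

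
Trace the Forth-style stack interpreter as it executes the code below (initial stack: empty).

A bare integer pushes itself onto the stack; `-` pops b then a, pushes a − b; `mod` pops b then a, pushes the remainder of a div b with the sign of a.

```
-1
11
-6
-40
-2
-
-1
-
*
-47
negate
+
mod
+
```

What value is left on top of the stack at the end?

-1      -1
11      -1 11
-6      -1 11 -6
-40     -1 11 -6 -40
-2      -1 11 -6 -40 -2
-       -1 11 -6 -38
-1      -1 11 -6 -38 -1
-       -1 11 -6 -37
*       -1 11 222
-47     -1 11 222 -47
negate  -1 11 222 47
+       -1 11 269
mod     -1 11
+       10

10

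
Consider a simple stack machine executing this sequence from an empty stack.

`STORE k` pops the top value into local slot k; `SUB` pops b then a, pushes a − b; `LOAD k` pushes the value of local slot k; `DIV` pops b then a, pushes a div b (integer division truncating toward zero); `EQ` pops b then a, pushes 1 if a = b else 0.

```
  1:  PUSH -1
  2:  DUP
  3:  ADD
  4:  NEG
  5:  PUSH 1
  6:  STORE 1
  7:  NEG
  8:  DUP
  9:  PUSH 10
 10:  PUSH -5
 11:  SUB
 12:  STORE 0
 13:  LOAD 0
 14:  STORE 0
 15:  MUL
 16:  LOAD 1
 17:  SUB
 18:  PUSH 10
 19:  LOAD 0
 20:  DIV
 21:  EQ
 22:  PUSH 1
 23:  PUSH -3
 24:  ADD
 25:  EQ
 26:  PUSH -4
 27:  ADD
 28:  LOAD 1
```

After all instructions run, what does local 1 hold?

PUSH -1 → -1
DUP     → -1 -1
ADD     → -2
NEG     → 2
PUSH 1  → 2 1
STORE 1 → 2
NEG     → -2
DUP     → -2 -2
PUSH 10 → -2 -2 10
PUSH -5 → -2 -2 10 -5
SUB     → -2 -2 15
STORE 0 → -2 -2
LOAD 0  → -2 -2 15
STORE 0 → -2 -2
MUL     → 4
LOAD 1  → 4 1
SUB     → 3
PUSH 10 → 3 10
LOAD 0  → 3 10 15
DIV     → 3 0
EQ      → 0
PUSH 1  → 0 1
PUSH -3 → 0 1 -3
ADD     → 0 -2
EQ      → 0
PUSH -4 → 0 -4
ADD     → -4
LOAD 1  → -4 1

1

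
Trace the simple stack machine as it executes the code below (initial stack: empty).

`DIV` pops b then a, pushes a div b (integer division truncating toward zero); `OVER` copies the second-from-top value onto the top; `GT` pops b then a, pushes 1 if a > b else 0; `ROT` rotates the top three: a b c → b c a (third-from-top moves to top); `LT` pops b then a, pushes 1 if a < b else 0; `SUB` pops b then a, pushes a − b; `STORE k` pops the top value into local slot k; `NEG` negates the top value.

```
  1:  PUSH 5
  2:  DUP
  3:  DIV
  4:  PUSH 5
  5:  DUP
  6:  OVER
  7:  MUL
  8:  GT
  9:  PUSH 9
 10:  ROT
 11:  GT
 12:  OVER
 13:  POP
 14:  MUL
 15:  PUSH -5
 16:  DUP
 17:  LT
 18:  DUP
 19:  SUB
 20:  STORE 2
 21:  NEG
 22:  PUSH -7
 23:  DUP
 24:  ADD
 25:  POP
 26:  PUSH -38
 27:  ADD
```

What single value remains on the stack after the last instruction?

-38

PUSH 5   : 5
DUP      : 5 5
DIV      : 1
PUSH 5   : 1 5
DUP      : 1 5 5
OVER     : 1 5 5 5
MUL      : 1 5 25
GT       : 1 0
PUSH 9   : 1 0 9
ROT      : 0 9 1
GT       : 0 1
OVER     : 0 1 0
POP      : 0 1
MUL      : 0
PUSH -5  : 0 -5
DUP      : 0 -5 -5
LT       : 0 0
DUP      : 0 0 0
SUB      : 0 0
STORE 2  : 0
NEG      : 0
PUSH -7  : 0 -7
DUP      : 0 -7 -7
ADD      : 0 -14
POP      : 0
PUSH -38 : 0 -38
ADD      : -38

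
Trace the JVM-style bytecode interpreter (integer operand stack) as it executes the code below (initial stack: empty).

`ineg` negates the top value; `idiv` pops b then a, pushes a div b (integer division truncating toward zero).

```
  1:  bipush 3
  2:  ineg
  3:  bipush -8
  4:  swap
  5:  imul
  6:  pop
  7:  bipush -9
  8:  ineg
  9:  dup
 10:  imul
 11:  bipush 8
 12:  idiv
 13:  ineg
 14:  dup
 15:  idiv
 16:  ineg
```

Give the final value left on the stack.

-1

bipush 3   3
ineg       -3
bipush -8  -3 -8
swap       -8 -3
imul       24
pop        (empty)
bipush -9  -9
ineg       9
dup        9 9
imul       81
bipush 8   81 8
idiv       10
ineg       -10
dup        -10 -10
idiv       1
ineg       -1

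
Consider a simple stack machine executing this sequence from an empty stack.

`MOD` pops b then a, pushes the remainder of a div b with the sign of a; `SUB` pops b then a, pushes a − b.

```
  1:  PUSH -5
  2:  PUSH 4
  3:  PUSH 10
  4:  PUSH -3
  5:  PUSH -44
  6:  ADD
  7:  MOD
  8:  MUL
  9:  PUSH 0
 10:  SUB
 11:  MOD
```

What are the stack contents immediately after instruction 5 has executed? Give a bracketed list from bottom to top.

PUSH -5  -> [-5]
PUSH 4   -> [-5, 4]
PUSH 10  -> [-5, 4, 10]
PUSH -3  -> [-5, 4, 10, -3]
PUSH -44 -> [-5, 4, 10, -3, -44]

[-5, 4, 10, -3, -44]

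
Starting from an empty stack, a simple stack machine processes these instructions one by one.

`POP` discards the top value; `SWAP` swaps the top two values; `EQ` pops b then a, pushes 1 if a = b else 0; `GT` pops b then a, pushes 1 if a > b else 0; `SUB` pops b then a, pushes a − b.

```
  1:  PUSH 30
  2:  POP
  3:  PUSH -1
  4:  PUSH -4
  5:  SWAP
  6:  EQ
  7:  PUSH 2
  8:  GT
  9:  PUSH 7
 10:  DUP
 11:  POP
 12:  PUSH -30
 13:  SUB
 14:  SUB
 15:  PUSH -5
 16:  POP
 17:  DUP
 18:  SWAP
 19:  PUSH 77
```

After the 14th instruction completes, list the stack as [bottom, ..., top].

[-37]

PUSH 30   30
POP       (empty)
PUSH -1   -1
PUSH -4   -1 -4
SWAP      -4 -1
EQ        0
PUSH 2    0 2
GT        0
PUSH 7    0 7
DUP       0 7 7
POP       0 7
PUSH -30  0 7 -30
SUB       0 37
SUB       -37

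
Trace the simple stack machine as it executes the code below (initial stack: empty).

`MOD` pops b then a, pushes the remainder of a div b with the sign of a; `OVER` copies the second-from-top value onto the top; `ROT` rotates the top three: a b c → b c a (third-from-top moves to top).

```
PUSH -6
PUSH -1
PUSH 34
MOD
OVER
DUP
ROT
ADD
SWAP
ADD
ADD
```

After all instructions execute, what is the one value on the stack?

-19

PUSH -6 : -6
PUSH -1 : -6 -1
PUSH 34 : -6 -1 34
MOD     : -6 -1
OVER    : -6 -1 -6
DUP     : -6 -1 -6 -6
ROT     : -6 -6 -6 -1
ADD     : -6 -6 -7
SWAP    : -6 -7 -6
ADD     : -6 -13
ADD     : -19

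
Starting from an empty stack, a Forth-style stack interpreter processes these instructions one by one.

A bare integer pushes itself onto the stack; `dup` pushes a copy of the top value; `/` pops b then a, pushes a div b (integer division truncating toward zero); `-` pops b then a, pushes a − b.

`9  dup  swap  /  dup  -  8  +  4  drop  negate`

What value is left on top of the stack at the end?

-8

9       [9]
dup     [9, 9]
swap    [9, 9]
/       [1]
dup     [1, 1]
-       [0]
8       [0, 8]
+       [8]
4       [8, 4]
drop    [8]
negate  [-8]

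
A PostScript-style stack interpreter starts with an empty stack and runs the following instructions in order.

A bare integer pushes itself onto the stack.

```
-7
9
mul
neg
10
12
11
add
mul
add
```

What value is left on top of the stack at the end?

293

-7  → [-7]
9   → [-7, 9]
mul → [-63]
neg → [63]
10  → [63, 10]
12  → [63, 10, 12]
11  → [63, 10, 12, 11]
add → [63, 10, 23]
mul → [63, 230]
add → [293]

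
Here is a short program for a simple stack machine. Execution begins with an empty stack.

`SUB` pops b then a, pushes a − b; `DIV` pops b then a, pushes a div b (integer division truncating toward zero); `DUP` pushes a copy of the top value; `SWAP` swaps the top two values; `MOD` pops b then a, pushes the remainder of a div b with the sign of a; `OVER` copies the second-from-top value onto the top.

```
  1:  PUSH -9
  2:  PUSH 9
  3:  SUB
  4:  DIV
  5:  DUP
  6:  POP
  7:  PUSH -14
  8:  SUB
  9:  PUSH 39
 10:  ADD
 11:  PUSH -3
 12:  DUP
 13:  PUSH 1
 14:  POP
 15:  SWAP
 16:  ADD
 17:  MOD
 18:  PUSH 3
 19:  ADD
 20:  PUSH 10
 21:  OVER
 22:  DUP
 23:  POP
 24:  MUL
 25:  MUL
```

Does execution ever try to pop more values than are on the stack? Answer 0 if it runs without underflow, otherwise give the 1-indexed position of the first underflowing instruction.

PUSH -9 : [-9]
PUSH 9  : [-9, 9]
SUB     : [-18]
DIV  — needs 2 operands, stack has 1 → underflow

4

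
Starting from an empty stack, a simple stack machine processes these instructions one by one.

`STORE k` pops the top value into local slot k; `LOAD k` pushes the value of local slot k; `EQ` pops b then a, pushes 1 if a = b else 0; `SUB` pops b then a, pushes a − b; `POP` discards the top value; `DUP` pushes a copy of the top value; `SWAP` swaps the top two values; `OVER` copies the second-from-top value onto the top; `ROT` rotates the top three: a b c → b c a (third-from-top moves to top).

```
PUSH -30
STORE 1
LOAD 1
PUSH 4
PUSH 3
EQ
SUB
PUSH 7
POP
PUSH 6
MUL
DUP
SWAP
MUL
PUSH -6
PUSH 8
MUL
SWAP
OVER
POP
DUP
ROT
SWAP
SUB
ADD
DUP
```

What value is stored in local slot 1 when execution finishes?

-30

PUSH -30 → [-30]
STORE 1  → []
LOAD 1   → [-30]
PUSH 4   → [-30, 4]
PUSH 3   → [-30, 4, 3]
EQ       → [-30, 0]
SUB      → [-30]
PUSH 7   → [-30, 7]
POP      → [-30]
PUSH 6   → [-30, 6]
MUL      → [-180]
DUP      → [-180, -180]
SWAP     → [-180, -180]
MUL      → [32400]
PUSH -6  → [32400, -6]
PUSH 8   → [32400, -6, 8]
MUL      → [32400, -48]
SWAP     → [-48, 32400]
OVER     → [-48, 32400, -48]
POP      → [-48, 32400]
DUP      → [-48, 32400, 32400]
ROT      → [32400, 32400, -48]
SWAP     → [32400, -48, 32400]
SUB      → [32400, -32448]
ADD      → [-48]
DUP      → [-48, -48]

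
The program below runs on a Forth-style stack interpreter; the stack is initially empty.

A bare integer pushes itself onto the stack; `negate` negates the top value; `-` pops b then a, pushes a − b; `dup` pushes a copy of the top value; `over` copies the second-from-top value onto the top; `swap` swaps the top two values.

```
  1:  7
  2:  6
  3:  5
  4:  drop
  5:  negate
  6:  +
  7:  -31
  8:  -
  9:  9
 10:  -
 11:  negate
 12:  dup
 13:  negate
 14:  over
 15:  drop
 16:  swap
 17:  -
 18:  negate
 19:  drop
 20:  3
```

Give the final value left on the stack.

3

7      -> [7]
6      -> [7, 6]
5      -> [7, 6, 5]
drop   -> [7, 6]
negate -> [7, -6]
+      -> [1]
-31    -> [1, -31]
-      -> [32]
9      -> [32, 9]
-      -> [23]
negate -> [-23]
dup    -> [-23, -23]
negate -> [-23, 23]
over   -> [-23, 23, -23]
drop   -> [-23, 23]
swap   -> [23, -23]
-      -> [46]
negate -> [-46]
drop   -> []
3      -> [3]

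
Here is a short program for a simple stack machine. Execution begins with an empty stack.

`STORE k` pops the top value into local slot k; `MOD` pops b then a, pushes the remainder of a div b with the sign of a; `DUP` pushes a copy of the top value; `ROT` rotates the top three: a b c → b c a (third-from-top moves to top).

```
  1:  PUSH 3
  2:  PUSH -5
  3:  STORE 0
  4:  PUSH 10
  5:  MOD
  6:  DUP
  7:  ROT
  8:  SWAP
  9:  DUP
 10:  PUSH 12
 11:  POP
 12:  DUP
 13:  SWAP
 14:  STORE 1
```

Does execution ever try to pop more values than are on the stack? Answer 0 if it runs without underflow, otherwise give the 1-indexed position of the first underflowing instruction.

7

PUSH 3  : 3
PUSH -5 : 3 -5
STORE 0 : 3
PUSH 10 : 3 10
MOD     : 3
DUP     : 3 3
ROT  — needs 3 operands, stack has 2 → underflow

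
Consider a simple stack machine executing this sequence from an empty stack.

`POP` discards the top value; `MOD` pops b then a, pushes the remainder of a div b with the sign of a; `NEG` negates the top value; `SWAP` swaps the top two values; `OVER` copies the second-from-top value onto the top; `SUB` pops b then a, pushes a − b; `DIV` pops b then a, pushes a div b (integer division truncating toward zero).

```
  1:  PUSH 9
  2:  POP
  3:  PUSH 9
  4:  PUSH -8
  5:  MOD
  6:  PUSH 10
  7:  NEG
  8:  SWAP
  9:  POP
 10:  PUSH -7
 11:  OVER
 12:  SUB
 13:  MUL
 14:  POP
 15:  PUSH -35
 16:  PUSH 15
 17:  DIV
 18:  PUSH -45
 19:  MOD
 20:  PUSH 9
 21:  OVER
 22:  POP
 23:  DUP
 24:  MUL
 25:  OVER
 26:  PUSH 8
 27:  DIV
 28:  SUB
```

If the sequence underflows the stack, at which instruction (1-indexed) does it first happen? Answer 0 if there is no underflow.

0

PUSH 9   : 9
POP      : (empty)
PUSH 9   : 9
PUSH -8  : 9 -8
MOD      : 1
PUSH 10  : 1 10
NEG      : 1 -10
SWAP     : -10 1
POP      : -10
PUSH -7  : -10 -7
OVER     : -10 -7 -10
SUB      : -10 3
MUL      : -30
POP      : (empty)
PUSH -35 : -35
PUSH 15  : -35 15
DIV      : -2
PUSH -45 : -2 -45
MOD      : -2
PUSH 9   : -2 9
OVER     : -2 9 -2
POP      : -2 9
DUP      : -2 9 9
MUL      : -2 81
OVER     : -2 81 -2
PUSH 8   : -2 81 -2 8
DIV      : -2 81 0
SUB      : -2 81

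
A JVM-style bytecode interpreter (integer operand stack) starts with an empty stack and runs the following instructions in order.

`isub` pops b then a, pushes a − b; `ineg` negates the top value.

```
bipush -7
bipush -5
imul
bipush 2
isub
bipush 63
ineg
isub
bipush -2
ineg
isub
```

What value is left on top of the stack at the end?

bipush -7 → -7
bipush -5 → -7 -5
imul      → 35
bipush 2  → 35 2
isub      → 33
bipush 63 → 33 63
ineg      → 33 -63
isub      → 96
bipush -2 → 96 -2
ineg      → 96 2
isub      → 94

94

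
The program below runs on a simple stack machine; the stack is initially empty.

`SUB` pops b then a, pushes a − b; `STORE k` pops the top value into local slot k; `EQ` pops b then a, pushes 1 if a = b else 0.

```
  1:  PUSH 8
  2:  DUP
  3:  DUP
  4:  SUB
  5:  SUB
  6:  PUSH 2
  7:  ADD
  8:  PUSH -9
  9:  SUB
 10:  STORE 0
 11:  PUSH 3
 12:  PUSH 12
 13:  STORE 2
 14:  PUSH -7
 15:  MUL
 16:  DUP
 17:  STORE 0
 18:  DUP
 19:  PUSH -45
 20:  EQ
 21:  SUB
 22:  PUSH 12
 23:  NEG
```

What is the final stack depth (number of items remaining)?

PUSH 8   → [8]
DUP      → [8, 8]
DUP      → [8, 8, 8]
SUB      → [8, 0]
SUB      → [8]
PUSH 2   → [8, 2]
ADD      → [10]
PUSH -9  → [10, -9]
SUB      → [19]
STORE 0  → []
PUSH 3   → [3]
PUSH 12  → [3, 12]
STORE 2  → [3]
PUSH -7  → [3, -7]
MUL      → [-21]
DUP      → [-21, -21]
STORE 0  → [-21]
DUP      → [-21, -21]
PUSH -45 → [-21, -21, -45]
EQ       → [-21, 0]
SUB      → [-21]
PUSH 12  → [-21, 12]
NEG      → [-21, -12]

2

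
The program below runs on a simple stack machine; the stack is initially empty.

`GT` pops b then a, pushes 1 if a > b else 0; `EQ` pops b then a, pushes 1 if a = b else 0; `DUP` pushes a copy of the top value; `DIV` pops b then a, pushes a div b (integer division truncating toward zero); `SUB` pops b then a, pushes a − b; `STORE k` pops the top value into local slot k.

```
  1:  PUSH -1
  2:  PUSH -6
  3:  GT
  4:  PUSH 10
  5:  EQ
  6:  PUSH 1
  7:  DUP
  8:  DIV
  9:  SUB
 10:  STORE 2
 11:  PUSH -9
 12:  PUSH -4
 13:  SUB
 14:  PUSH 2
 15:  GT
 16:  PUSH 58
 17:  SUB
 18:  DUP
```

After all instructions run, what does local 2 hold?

PUSH -1 : -1
PUSH -6 : -1 -6
GT      : 1
PUSH 10 : 1 10
EQ      : 0
PUSH 1  : 0 1
DUP     : 0 1 1
DIV     : 0 1
SUB     : -1
STORE 2 : (empty)
PUSH -9 : -9
PUSH -4 : -9 -4
SUB     : -5
PUSH 2  : -5 2
GT      : 0
PUSH 58 : 0 58
SUB     : -58
DUP     : -58 -58

-1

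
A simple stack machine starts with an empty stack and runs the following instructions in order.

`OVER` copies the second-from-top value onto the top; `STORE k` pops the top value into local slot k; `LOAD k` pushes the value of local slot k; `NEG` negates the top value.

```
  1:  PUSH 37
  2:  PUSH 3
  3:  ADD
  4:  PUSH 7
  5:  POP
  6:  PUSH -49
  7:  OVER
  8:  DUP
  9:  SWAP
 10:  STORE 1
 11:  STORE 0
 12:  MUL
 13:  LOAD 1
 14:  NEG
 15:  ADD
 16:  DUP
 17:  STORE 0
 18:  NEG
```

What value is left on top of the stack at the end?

PUSH 37  -> 37
PUSH 3   -> 37 3
ADD      -> 40
PUSH 7   -> 40 7
POP      -> 40
PUSH -49 -> 40 -49
OVER     -> 40 -49 40
DUP      -> 40 -49 40 40
SWAP     -> 40 -49 40 40
STORE 1  -> 40 -49 40
STORE 0  -> 40 -49
MUL      -> -1960
LOAD 1   -> -1960 40
NEG      -> -1960 -40
ADD      -> -2000
DUP      -> -2000 -2000
STORE 0  -> -2000
NEG      -> 2000

2000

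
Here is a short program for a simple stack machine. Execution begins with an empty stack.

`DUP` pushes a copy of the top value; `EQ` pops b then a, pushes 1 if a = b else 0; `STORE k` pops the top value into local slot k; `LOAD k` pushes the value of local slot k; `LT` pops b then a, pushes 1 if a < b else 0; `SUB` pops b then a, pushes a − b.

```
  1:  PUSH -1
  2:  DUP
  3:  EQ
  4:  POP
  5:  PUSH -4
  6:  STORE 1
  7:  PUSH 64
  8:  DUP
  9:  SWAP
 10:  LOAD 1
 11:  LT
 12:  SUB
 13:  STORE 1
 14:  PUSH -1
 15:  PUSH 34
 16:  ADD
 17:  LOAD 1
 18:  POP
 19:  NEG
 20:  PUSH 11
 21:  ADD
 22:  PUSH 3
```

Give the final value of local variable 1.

64

PUSH -1 -> [-1]
DUP     -> [-1, -1]
EQ      -> [1]
POP     -> []
PUSH -4 -> [-4]
STORE 1 -> []
PUSH 64 -> [64]
DUP     -> [64, 64]
SWAP    -> [64, 64]
LOAD 1  -> [64, 64, -4]
LT      -> [64, 0]
SUB     -> [64]
STORE 1 -> []
PUSH -1 -> [-1]
PUSH 34 -> [-1, 34]
ADD     -> [33]
LOAD 1  -> [33, 64]
POP     -> [33]
NEG     -> [-33]
PUSH 11 -> [-33, 11]
ADD     -> [-22]
PUSH 3  -> [-22, 3]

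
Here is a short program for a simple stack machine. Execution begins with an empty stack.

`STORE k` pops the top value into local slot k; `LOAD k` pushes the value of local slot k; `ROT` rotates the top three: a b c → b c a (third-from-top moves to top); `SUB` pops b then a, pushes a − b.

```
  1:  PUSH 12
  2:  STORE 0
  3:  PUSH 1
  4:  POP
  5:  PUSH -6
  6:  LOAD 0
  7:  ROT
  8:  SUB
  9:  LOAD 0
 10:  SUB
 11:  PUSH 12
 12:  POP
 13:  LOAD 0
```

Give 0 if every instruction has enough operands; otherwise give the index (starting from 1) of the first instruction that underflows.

PUSH 12 : 12
STORE 0 : (empty)
PUSH 1  : 1
POP     : (empty)
PUSH -6 : -6
LOAD 0  : -6 12
ROT  — needs 3 operands, stack has 2 → underflow

7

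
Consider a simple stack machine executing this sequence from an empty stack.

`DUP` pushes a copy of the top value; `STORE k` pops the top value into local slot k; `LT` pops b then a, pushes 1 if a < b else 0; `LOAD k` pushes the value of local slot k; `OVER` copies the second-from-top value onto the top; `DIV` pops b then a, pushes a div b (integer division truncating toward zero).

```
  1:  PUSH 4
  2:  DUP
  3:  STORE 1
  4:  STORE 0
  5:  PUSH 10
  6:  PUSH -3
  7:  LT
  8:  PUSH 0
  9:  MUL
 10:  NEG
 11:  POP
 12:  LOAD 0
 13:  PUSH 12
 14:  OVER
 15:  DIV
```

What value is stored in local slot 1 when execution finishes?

4

PUSH 4  → [4]
DUP     → [4, 4]
STORE 1 → [4]
STORE 0 → []
PUSH 10 → [10]
PUSH -3 → [10, -3]
LT      → [0]
PUSH 0  → [0, 0]
MUL     → [0]
NEG     → [0]
POP     → []
LOAD 0  → [4]
PUSH 12 → [4, 12]
OVER    → [4, 12, 4]
DIV     → [4, 3]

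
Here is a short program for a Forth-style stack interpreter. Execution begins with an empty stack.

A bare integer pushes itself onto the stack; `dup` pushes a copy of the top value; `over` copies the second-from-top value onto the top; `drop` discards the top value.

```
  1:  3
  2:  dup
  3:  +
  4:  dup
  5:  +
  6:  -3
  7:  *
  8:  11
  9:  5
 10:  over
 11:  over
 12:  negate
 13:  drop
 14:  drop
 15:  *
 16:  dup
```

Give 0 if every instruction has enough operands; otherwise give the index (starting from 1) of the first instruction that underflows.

3      : [3]
dup    : [3, 3]
+      : [6]
dup    : [6, 6]
+      : [12]
-3     : [12, -3]
*      : [-36]
11     : [-36, 11]
5      : [-36, 11, 5]
over   : [-36, 11, 5, 11]
over   : [-36, 11, 5, 11, 5]
negate : [-36, 11, 5, 11, -5]
drop   : [-36, 11, 5, 11]
drop   : [-36, 11, 5]
*      : [-36, 55]
dup    : [-36, 55, 55]

0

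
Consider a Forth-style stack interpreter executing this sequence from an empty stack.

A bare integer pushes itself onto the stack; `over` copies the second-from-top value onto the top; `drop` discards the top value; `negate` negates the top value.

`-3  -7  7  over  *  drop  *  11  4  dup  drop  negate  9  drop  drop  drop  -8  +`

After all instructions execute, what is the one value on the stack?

-3     → [-3]
-7     → [-3, -7]
7      → [-3, -7, 7]
over   → [-3, -7, 7, -7]
*      → [-3, -7, -49]
drop   → [-3, -7]
*      → [21]
11     → [21, 11]
4      → [21, 11, 4]
dup    → [21, 11, 4, 4]
drop   → [21, 11, 4]
negate → [21, 11, -4]
9      → [21, 11, -4, 9]
drop   → [21, 11, -4]
drop   → [21, 11]
drop   → [21]
-8     → [21, -8]
+      → [13]

13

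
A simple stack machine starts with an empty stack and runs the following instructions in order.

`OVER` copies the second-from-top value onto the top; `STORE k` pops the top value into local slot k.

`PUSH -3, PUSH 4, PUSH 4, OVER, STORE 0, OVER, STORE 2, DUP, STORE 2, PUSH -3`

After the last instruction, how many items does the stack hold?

4

PUSH -3  [-3]
PUSH 4   [-3, 4]
PUSH 4   [-3, 4, 4]
OVER     [-3, 4, 4, 4]
STORE 0  [-3, 4, 4]
OVER     [-3, 4, 4, 4]
STORE 2  [-3, 4, 4]
DUP      [-3, 4, 4, 4]
STORE 2  [-3, 4, 4]
PUSH -3  [-3, 4, 4, -3]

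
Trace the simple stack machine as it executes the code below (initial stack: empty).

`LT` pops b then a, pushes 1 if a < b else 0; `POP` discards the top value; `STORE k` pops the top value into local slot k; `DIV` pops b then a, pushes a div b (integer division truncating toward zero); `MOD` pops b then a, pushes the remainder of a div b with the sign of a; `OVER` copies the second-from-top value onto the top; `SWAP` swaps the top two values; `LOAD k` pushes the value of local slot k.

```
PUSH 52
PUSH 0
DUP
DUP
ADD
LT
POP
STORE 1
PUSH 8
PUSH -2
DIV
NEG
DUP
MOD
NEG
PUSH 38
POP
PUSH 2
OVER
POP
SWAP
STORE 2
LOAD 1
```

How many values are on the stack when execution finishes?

PUSH 52 → 52
PUSH 0  → 52 0
DUP     → 52 0 0
DUP     → 52 0 0 0
ADD     → 52 0 0
LT      → 52 0
POP     → 52
STORE 1 → (empty)
PUSH 8  → 8
PUSH -2 → 8 -2
DIV     → -4
NEG     → 4
DUP     → 4 4
MOD     → 0
NEG     → 0
PUSH 38 → 0 38
POP     → 0
PUSH 2  → 0 2
OVER    → 0 2 0
POP     → 0 2
SWAP    → 2 0
STORE 2 → 2
LOAD 1  → 2 52

2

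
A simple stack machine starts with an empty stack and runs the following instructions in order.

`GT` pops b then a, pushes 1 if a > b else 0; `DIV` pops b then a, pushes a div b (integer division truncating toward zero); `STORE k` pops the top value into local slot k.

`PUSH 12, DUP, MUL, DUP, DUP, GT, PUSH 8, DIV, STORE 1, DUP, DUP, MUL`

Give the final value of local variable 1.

0

PUSH 12 : 12
DUP     : 12 12
MUL     : 144
DUP     : 144 144
DUP     : 144 144 144
GT      : 144 0
PUSH 8  : 144 0 8
DIV     : 144 0
STORE 1 : 144
DUP     : 144 144
DUP     : 144 144 144
MUL     : 144 20736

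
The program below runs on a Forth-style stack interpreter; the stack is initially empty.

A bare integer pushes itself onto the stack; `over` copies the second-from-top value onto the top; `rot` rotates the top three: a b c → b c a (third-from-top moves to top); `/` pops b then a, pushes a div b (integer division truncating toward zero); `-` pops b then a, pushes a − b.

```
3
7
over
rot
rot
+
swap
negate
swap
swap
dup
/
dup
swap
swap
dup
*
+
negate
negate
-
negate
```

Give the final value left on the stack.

-8

3      → 3
7      → 3 7
over   → 3 7 3
rot    → 7 3 3
rot    → 3 3 7
+      → 3 10
swap   → 10 3
negate → 10 -3
swap   → -3 10
swap   → 10 -3
dup    → 10 -3 -3
/      → 10 1
dup    → 10 1 1
swap   → 10 1 1
swap   → 10 1 1
dup    → 10 1 1 1
*      → 10 1 1
+      → 10 2
negate → 10 -2
negate → 10 2
-      → 8
negate → -8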